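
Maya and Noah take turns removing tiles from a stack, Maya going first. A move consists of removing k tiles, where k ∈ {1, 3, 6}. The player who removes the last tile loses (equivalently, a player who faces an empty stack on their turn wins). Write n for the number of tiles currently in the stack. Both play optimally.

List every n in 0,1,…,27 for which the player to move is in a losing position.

1, 3, 5, 10, 12, 14, 19, 21, 23

Classify positions by backward induction: terminal positions (no move available) are W. From any other position, the mover wins iff some move reaches an L.
n=0: no move; the opponent has just taken the last tile and therefore loses → W
n=1: the only move is to 0(W), a W ⇒ L
n=2: can move to 1, which is L ⇒ W
n=3: moves to 2(W), 0(W); every one is W ⇒ L
n=4: can move to 3, which is L ⇒ W
n=5: moves to 4(W), 2(W); every one is W ⇒ L
n=6: can move to 5, which is L ⇒ W
n=7: can move to 1, which is L ⇒ W
n=8: can move to 5, which is L ⇒ W
n=9: can move to 3, which is L ⇒ W
n=10: moves to 9(W), 7(W), 4(W); every one is W ⇒ L
n=11: can move to 10, which is L ⇒ W
n=12: moves to 11(W), 9(W), 6(W); every one is W ⇒ L
n=13: can move to 12, which is L ⇒ W
n=14: moves to 13(W), 11(W), 8(W); every one is W ⇒ L
n=15: can move to 14, which is L ⇒ W
n=16: can move to 10, which is L ⇒ W
n=17: can move to 14, which is L ⇒ W
n=18: can move to 12, which is L ⇒ W
n=19: moves to 18(W), 16(W), 13(W); every one is W ⇒ L
n=20: can move to 19, which is L ⇒ W
n=21: moves to 20(W), 18(W), 15(W); every one is W ⇒ L
n=22: can move to 21, which is L ⇒ W
n=23: moves to 22(W), 20(W), 17(W); every one is W ⇒ L
n=24: can move to 23, which is L ⇒ W
n=25: can move to 19, which is L ⇒ W
n=26: can move to 23, which is L ⇒ W
n=27: can move to 21, which is L ⇒ W
The losing starting values of n are exactly the entries labelled L in this table (9 of them).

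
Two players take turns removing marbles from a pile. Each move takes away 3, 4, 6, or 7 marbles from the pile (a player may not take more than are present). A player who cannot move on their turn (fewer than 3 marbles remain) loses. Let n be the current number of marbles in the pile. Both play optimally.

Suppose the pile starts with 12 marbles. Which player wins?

Compute win/loss labels from the base case upward. A position with no move is L. Any other position is W if it can reach an L in one move, else L.
n=0: no move → L
n=1: no move → L
n=2: no move → L
n=3: →0(L), so W
n=4: →1(L), so W
n=5: →2(L), so W
n=6: →2(L), so W
n=7: →1(L), so W
n=8: →2(L), so W
n=9: →2(L), so W
n=10: →7(W), 6(W), 4(W), 3(W) — all W, so L
n=11: →8(W), 7(W), 5(W), 4(W) — all W, so L
n=12: →9(W), 8(W), 6(W), 5(W) — all W, so L
Every move from 12 reaches a W position, so the mover loses.

The second player wins.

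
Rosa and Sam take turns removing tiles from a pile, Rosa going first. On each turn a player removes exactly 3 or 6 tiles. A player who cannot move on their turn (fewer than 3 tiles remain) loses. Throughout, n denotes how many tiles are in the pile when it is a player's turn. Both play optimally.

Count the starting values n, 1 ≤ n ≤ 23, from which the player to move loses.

Positions with no move are L. A position that does have a move is losing for the player to move precisely when every available move leads to a winning position for the opponent. Fill in the labels:
n=0: no move → L
n=1: no move → L
n=2: no move → L
n=3: W (go to 0, an L position)
n=4: W (go to 1, an L position)
n=5: W (go to 2, an L position)
n=6: W (go to 0, an L position)
n=7: W (go to 1, an L position)
n=8: W (go to 2, an L position)
n=9: L (options 6(W), 3(W) are all W)
n=10: L (options 7(W), 4(W) are all W)
n=11: L (options 8(W), 5(W) are all W)
n=12: W (go to 9, an L position)
n=13: W (go to 10, an L position)
n=14: W (go to 11, an L position)
n=15: W (go to 9, an L position)
n=16: W (go to 10, an L position)
n=17: W (go to 11, an L position)
n=18: L (options 15(W), 12(W) are all W)
n=19: L (options 16(W), 13(W) are all W)
n=20: L (options 17(W), 14(W) are all W)
n=21: W (go to 18, an L position)
n=22: W (go to 19, an L position)
n=23: W (go to 20, an L position)
L entries with 1 ≤ n ≤ 23 (n=0 is outside the asked range and is not counted): n = 1, 2, 9, 10, 11, 18, 19, 20; that makes 8.

8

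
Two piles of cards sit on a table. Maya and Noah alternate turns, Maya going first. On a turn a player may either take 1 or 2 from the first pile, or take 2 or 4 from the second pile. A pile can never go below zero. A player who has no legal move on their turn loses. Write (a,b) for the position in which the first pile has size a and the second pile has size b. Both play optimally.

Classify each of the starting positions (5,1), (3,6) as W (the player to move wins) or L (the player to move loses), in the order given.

Compute win/loss labels from the base case upward. A position with no move is L. Any other position is W if it can reach an L in one move, else L.
No move ever increases a pile, so every position that can arise here has a ≤ 5 and b ≤ 6; it is enough to label the cells with 0 ≤ a ≤ 5 and 0 ≤ b ≤ 6.
Every move lowers a or b (never raises either), so fill the grid row by row in increasing a, and left to right within a row: each cell's successors are then already labelled.
      b=0  b=1  b=2  b=3  b=4  b=5  b=6
a=0:    L    L    W    W    W    W    L
a=1:    W    W    L    L    W    W    W
a=2:    W    W    W    W    L    L    W
a=3:    L    L    W    W    W    W    L
a=4:    W    W    L    L    W    W    W
a=5:    W    W    W    W    L    L    W
Cells with no legal move (terminal, hence L): (0,0), (0,1).
The remaining L cells, each justified by listing all of its moves:
(0,6): →(0,4)(W), (0,2)(W) — all W, so L
(1,2): →(0,2)(W), (1,0)(W) — all W, so L
(1,3): →(0,3)(W), (1,1)(W) — all W, so L
(2,4): →(1,4)(W), (0,4)(W), (2,2)(W), (2,0)(W) — all W, so L
(2,5): →(1,5)(W), (0,5)(W), (2,3)(W), (2,1)(W) — all W, so L
(3,0): →(2,0)(W), (1,0)(W) — all W, so L
(3,1): →(2,1)(W), (1,1)(W) — all W, so L
(3,6): →(2,6)(W), (1,6)(W), (3,4)(W), (3,2)(W) — all W, so L
(4,2): →(3,2)(W), (2,2)(W), (4,0)(W) — all W, so L
(4,3): →(3,3)(W), (2,3)(W), (4,1)(W) — all W, so L
(5,4): →(4,4)(W), (3,4)(W), (5,2)(W), (5,0)(W) — all W, so L
(5,5): →(4,5)(W), (3,5)(W), (5,3)(W), (5,1)(W) — all W, so L
Every other cell has at least one move into one of the L cells above, so it is W.
(5,1): the move to (3,1) reaches an L cell, so W
(3,6): one of the L cells justified above, so L

(5,1): W, (3,6): L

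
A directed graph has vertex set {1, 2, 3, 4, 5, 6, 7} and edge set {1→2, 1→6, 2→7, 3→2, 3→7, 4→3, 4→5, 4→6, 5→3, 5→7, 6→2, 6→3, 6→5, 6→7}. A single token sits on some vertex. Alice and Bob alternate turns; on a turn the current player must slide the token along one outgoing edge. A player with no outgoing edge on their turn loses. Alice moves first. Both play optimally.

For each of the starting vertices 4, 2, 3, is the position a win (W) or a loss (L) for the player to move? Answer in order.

Positions with no move are L. A position that does have a move is losing for the player to move precisely when every available move leads to a winning position for the opponent. Fill in the labels:
Every edge goes from a vertex to one that appears earlier in the order 7, 2, 3, 5, 6, 4, 1, so processing vertices in that order labels each vertex after all of its successors.
7: no outgoing edge → L
2: →7(L), so W
3: →7(L), so W
5: →7(L), so W
6: →7(L), so W
4: →6(W), 5(W), 3(W) — all W, so L
1: →6(W), 2(W) — all W, so L

4: L, 2: W, 3: W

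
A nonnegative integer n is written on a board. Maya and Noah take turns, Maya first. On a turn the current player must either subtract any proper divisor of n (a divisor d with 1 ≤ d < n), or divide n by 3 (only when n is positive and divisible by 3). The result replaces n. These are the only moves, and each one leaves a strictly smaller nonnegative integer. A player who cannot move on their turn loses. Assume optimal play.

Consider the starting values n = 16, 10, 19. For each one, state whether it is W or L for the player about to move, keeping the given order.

Classify positions by backward induction: terminal positions (no move available) are L. From any other position, the mover wins iff some move reaches an L.
n=0: no move → L
n=1: no move → L
n=2: can move to 1, which is L ⇒ W
n=3: can move to 1, which is L ⇒ W
n=4: moves to 2(W), 3(W); every one is W ⇒ L
n=5: can move to 4, which is L ⇒ W
n=6: can move to 4, which is L ⇒ W
n=7: the only move is to 6(W), a W ⇒ L
n=8: can move to 4, which is L ⇒ W
n=9: moves to 3(W), 6(W), 8(W); every one is W ⇒ L
n=10: can move to 9, which is L ⇒ W
n=11: the only move is to 10(W), a W ⇒ L
n=12: can move to 4, which is L ⇒ W
n=13: the only move is to 12(W), a W ⇒ L
n=14: can move to 7, which is L ⇒ W
n=15: moves to 5(W), 10(W), 12(W), 14(W); every one is W ⇒ L
n=16: can move to 15, which is L ⇒ W
n=17: the only move is to 16(W), a W ⇒ L
n=18: can move to 9, which is L ⇒ W
n=19: the only move is to 18(W), a W ⇒ L

16: W, 10: W, 19: L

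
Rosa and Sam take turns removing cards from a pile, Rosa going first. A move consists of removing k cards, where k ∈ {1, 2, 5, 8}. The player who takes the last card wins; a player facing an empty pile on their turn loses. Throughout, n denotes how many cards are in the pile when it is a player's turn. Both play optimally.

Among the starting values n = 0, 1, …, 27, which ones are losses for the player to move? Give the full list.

0, 3, 6, 9, 12, 15, 18, 21, 24, 27

Label each position W (a win for the player to move) or L (a loss). A position with no legal move is L; any other position is W exactly when some move reaches an L, and L when every move reaches a W.
n=0: no move → L
n=1: W (go to 0, an L position)
n=2: W (go to 0, an L position)
n=3: L (options 2(W), 1(W) are all W)
n=4: W (go to 3, an L position)
n=5: W (go to 3, an L position)
n=6: L (options 5(W), 4(W), 1(W) are all W)
n=7: W (go to 6, an L position)
n=8: W (go to 6, an L position)
n=9: L (options 8(W), 7(W), 4(W), 1(W) are all W)
n=10: W (go to 9, an L position)
n=11: W (go to 9, an L position)
n=12: L (options 11(W), 10(W), 7(W), 4(W) are all W)
n=13: W (go to 12, an L position)
n=14: W (go to 12, an L position)
n=15: L (options 14(W), 13(W), 10(W), 7(W) are all W)
n=16: W (go to 15, an L position)
n=17: W (go to 15, an L position)
n=18: L (options 17(W), 16(W), 13(W), 10(W) are all W)
n=19: W (go to 18, an L position)
n=20: W (go to 18, an L position)
n=21: L (options 20(W), 19(W), 16(W), 13(W) are all W)
n=22: W (go to 21, an L position)
n=23: W (go to 21, an L position)
n=24: L (options 23(W), 22(W), 19(W), 16(W) are all W)
n=25: W (go to 24, an L position)
n=26: W (go to 24, an L position)
n=27: L (options 26(W), 25(W), 22(W), 19(W) are all W)
Reading off the rows marked L gives the requested list; there are 10 such values of n.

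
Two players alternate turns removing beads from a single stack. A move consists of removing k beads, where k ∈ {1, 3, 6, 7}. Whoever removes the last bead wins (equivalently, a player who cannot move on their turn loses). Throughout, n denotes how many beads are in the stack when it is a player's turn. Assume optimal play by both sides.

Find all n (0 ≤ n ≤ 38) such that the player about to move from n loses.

Label each position W (a win for the player to move) or L (a loss). A position with no legal move is L; any other position is W exactly when some move reaches an L, and L when every move reaches a W.
n=0: no move → L
n=1: W (go to 0, an L position)
n=2: L (sole option 1(W) is W)
n=3: W (go to 2, an L position)
n=4: L (options 3(W), 1(W) are all W)
n=5: W (go to 4, an L position)
n=6: W (go to 0, an L position)
n=7: W (go to 4, an L position)
n=8: W (go to 2, an L position)
n=9: W (go to 2, an L position)
n=10: W (go to 4, an L position)
n=11: W (go to 4, an L position)
n=12: L (options 11(W), 9(W), 6(W), 5(W) are all W)
n=13: W (go to 12, an L position)
n=14: L (options 13(W), 11(W), 8(W), 7(W) are all W)
n=15: W (go to 14, an L position)
n=16: L (options 15(W), 13(W), 10(W), 9(W) are all W)
n=17: W (go to 16, an L position)
n=18: W (go to 12, an L position)
n=19: W (go to 16, an L position)
n=20: W (go to 14, an L position)
n=21: W (go to 14, an L position)
n=22: W (go to 16, an L position)
n=23: W (go to 16, an L position)
n=24: L (options 23(W), 21(W), 18(W), 17(W) are all W)
n=25: W (go to 24, an L position)
n=26: L (options 25(W), 23(W), 20(W), 19(W) are all W)
n=27: W (go to 26, an L position)
n=28: L (options 27(W), 25(W), 22(W), 21(W) are all W)
n=29: W (go to 28, an L position)
n=30: W (go to 24, an L position)
n=31: W (go to 28, an L position)
n=32: W (go to 26, an L position)
n=33: W (go to 26, an L position)
n=34: W (go to 28, an L position)
n=35: W (go to 28, an L position)
n=36: L (options 35(W), 33(W), 30(W), 29(W) are all W)
n=37: W (go to 36, an L position)
n=38: L (options 37(W), 35(W), 32(W), 31(W) are all W)
Reading off the rows marked L gives the requested list; there are 11 such values of n.

0, 2, 4, 12, 14, 16, 24, 26, 28, 36, 38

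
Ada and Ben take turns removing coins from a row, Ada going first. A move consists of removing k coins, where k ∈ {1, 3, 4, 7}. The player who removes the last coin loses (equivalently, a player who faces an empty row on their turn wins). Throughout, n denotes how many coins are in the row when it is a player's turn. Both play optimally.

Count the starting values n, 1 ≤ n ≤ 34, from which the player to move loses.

Work bottom-up. With no move the player to move wins. Otherwise the position is W if at least one move leads to an L position for the opponent, and L if every move leads to a W.
n=0: no move; the opponent has just taken the last coin and therefore loses → W
n=1: →0(W) only, which is W, so L
n=2: →1(L), so W
n=3: →2(W), 0(W) — all W, so L
n=4: →3(L), so W
n=5: →1(L), so W
n=6: →3(L), so W
n=7: →3(L), so W
n=8: →1(L), so W
n=9: →8(W), 6(W), 5(W), 2(W) — all W, so L
n=10: →9(L), so W
n=11: →10(W), 8(W), 7(W), 4(W) — all W, so L
n=12: →11(L), so W
n=13: →9(L), so W
n=14: →11(L), so W
n=15: →11(L), so W
n=16: →9(L), so W
n=17: →16(W), 14(W), 13(W), 10(W) — all W, so L
n=18: →17(L), so W
n=19: →18(W), 16(W), 15(W), 12(W) — all W, so L
n=20: →19(L), so W
n=21: →17(L), so W
n=22: →19(L), so W
n=23: →19(L), so W
n=24: →17(L), so W
n=25: →24(W), 22(W), 21(W), 18(W) — all W, so L
n=26: →25(L), so W
n=27: →26(W), 24(W), 23(W), 20(W) — all W, so L
n=28: →27(L), so W
n=29: →25(L), so W
n=30: →27(L), so W
n=31: →27(L), so W
n=32: →25(L), so W
n=33: →32(W), 30(W), 29(W), 26(W) — all W, so L
n=34: →33(L), so W
L entries with 1 ≤ n ≤ 34 (the range starts at n=1): n = 1, 3, 9, 11, 17, 19, 25, 27, 33; that makes 9.

9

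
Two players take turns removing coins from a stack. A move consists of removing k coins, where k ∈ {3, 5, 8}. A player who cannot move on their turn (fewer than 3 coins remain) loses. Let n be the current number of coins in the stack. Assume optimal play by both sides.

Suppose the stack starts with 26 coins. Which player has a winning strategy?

Work bottom-up. With no move the player to move loses. Otherwise the position is W if at least one move leads to an L position for the opponent, and L if every move leads to a W.
n=0: no move → L
n=1: no move → L
n=2: no move → L
n=3: can move to 0, which is L ⇒ W
n=4: can move to 1, which is L ⇒ W
n=5: can move to 2, which is L ⇒ W
n=6: can move to 1, which is L ⇒ W
n=7: can move to 2, which is L ⇒ W
n=8: can move to 0, which is L ⇒ W
n=9: can move to 1, which is L ⇒ W
n=10: can move to 2, which is L ⇒ W
n=11: moves to 8(W), 6(W), 3(W); every one is W ⇒ L
n=12: moves to 9(W), 7(W), 4(W); every one is W ⇒ L
n=13: moves to 10(W), 8(W), 5(W); every one is W ⇒ L
n=14: can move to 11, which is L ⇒ W
n=15: can move to 12, which is L ⇒ W
n=16: can move to 13, which is L ⇒ W
n=17: can move to 12, which is L ⇒ W
n=18: can move to 13, which is L ⇒ W
n=19: can move to 11, which is L ⇒ W
n=20: can move to 12, which is L ⇒ W
n=21: can move to 13, which is L ⇒ W
n=22: moves to 19(W), 17(W), 14(W); every one is W ⇒ L
n=23: moves to 20(W), 18(W), 15(W); every one is W ⇒ L
n=24: moves to 21(W), 19(W), 16(W); every one is W ⇒ L
n=25: can move to 22, which is L ⇒ W
n=26: can move to 23, which is L ⇒ W
The starting position 26 is W: the player to move should remove 3, leaving 23, handing over an L position.

The first player wins.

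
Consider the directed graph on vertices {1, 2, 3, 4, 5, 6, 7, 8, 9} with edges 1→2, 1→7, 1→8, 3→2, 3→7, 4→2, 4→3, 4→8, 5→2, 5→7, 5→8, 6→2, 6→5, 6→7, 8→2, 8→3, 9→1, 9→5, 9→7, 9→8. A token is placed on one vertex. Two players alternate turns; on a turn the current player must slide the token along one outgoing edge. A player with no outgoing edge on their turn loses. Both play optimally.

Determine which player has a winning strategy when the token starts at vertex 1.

The first player wins.

Positions with no move are L. A position that does have a move is losing for the player to move precisely when every available move leads to a winning position for the opponent. Fill in the labels:
Every edge goes from a vertex to one that appears earlier in the order 2, 7, 3, 8, 5, 1, 9, 4, 6, so processing vertices in that order labels each vertex after all of its successors.
2: no outgoing edge → L
7: no outgoing edge → L
3: →7(L), so W
8: →2(L), so W
5: →7(L), so W
1: →7(L), so W
9: →7(L), so W
4: →2(L), so W
6: →7(L), so W
The starting position 1 is W: the player to move should move to 7, handing over an L position.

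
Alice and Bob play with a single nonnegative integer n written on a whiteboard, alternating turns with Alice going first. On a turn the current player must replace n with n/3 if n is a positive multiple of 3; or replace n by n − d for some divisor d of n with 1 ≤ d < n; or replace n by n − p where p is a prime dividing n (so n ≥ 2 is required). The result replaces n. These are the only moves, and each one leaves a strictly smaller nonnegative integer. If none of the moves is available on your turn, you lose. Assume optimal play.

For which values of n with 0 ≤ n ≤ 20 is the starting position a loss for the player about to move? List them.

Work bottom-up. With no move the player to move loses. Otherwise the position is W if at least one move leads to an L position for the opponent, and L if every move leads to a W.
n=0: no move → L
n=1: no move → L
n=2: W (go to 0, an L position)
n=3: W (go to 0, an L position)
n=4: L (options 2(W), 3(W) are all W)
n=5: W (go to 0, an L position)
n=6: W (go to 4, an L position)
n=7: W (go to 0, an L position)
n=8: W (go to 4, an L position)
n=9: L (options 3(W), 6(W), 8(W) are all W)
n=10: W (go to 9, an L position)
n=11: W (go to 0, an L position)
n=12: W (go to 4, an L position)
n=13: W (go to 0, an L position)
n=14: L (options 7(W), 12(W), 13(W) are all W)
n=15: W (go to 14, an L position)
n=16: W (go to 14, an L position)
n=17: W (go to 0, an L position)
n=18: W (go to 9, an L position)
n=19: W (go to 0, an L position)
n=20: L (options 10(W), 15(W), 16(W), 18(W), 19(W) are all W)
Reading off the rows marked L gives the requested list; there are 6 such values of n.

0, 1, 4, 9, 14, 20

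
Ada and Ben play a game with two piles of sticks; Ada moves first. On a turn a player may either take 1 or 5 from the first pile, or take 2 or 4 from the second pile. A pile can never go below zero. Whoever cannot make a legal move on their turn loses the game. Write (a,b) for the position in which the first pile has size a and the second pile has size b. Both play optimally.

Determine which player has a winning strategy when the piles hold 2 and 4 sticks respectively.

Build the W/L table. Terminal = L. A non-terminal position is W if it has a move to some L; otherwise it is L.
No move ever increases a pile, so every position that can arise here has a ≤ 2 and b ≤ 4; it is enough to label the cells with 0 ≤ a ≤ 2 and 0 ≤ b ≤ 4.
Every move lowers a or b (never raises either), so fill the grid row by row in increasing a, and left to right within a row: each cell's successors are then already labelled.
      b=0  b=1  b=2  b=3  b=4
a=0:    L    L    W    W    W
a=1:    W    W    L    L    W
a=2:    L    L    W    W    W
Cells with no legal move (terminal, hence L): (0,0), (0,1).
The remaining L cells, each justified by listing all of its moves:
(1,2): only reaches (0,2)(W), (1,0)(W), all W → L
(1,3): only reaches (0,3)(W), (1,1)(W), all W → L
(2,0): only reaches (1,0)(W), which is W → L
(2,1): only reaches (1,1)(W), which is W → L
Every other cell has at least one move into one of the L cells above, so it is W.
From (2,4) Ada can move to (2,0), reaching an L position.

Ada wins.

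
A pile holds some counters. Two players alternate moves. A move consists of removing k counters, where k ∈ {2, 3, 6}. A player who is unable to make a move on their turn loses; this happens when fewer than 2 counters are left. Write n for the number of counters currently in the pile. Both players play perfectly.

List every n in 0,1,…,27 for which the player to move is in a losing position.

0, 1, 5, 9, 10, 14, 18, 19, 23, 27

Label each position W (a win for the player to move) or L (a loss). A position with no legal move is L; any other position is W exactly when some move reaches an L, and L when every move reaches a W.
n=0: no move → L
n=1: no move → L
n=2: W (go to 0, an L position)
n=3: W (go to 1, an L position)
n=4: W (go to 1, an L position)
n=5: L (options 3(W), 2(W) are all W)
n=6: W (go to 0, an L position)
n=7: W (go to 5, an L position)
n=8: W (go to 5, an L position)
n=9: L (options 7(W), 6(W), 3(W) are all W)
n=10: L (options 8(W), 7(W), 4(W) are all W)
n=11: W (go to 9, an L position)
n=12: W (go to 10, an L position)
n=13: W (go to 10, an L position)
n=14: L (options 12(W), 11(W), 8(W) are all W)
n=15: W (go to 9, an L position)
n=16: W (go to 14, an L position)
n=17: W (go to 14, an L position)
n=18: L (options 16(W), 15(W), 12(W) are all W)
n=19: L (options 17(W), 16(W), 13(W) are all W)
n=20: W (go to 18, an L position)
n=21: W (go to 19, an L position)
n=22: W (go to 19, an L position)
n=23: L (options 21(W), 20(W), 17(W) are all W)
n=24: W (go to 18, an L position)
n=25: W (go to 23, an L position)
n=26: W (go to 23, an L position)
n=27: L (options 25(W), 24(W), 21(W) are all W)
Reading off the rows marked L gives the requested list; there are 10 such values of n.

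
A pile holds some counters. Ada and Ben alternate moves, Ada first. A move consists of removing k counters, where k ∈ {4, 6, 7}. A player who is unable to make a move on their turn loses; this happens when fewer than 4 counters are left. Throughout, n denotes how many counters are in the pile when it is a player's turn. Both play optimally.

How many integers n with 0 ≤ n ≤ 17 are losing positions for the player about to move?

Compute win/loss labels from the base case upward. A position with no move is L. Any other position is W if it can reach an L in one move, else L.
n=0: no move → L
n=1: no move → L
n=2: no move → L
n=3: no move → L
n=4: →0(L), so W
n=5: →1(L), so W
n=6: →2(L), so W
n=7: →3(L), so W
n=8: →2(L), so W
n=9: →3(L), so W
n=10: →3(L), so W
n=11: →7(W), 5(W), 4(W) — all W, so L
n=12: →8(W), 6(W), 5(W) — all W, so L
n=13: →9(W), 7(W), 6(W) — all W, so L
n=14: →10(W), 8(W), 7(W) — all W, so L
n=15: →11(L), so W
n=16: →12(L), so W
n=17: →13(L), so W
L entries with 0 ≤ n ≤ 17: n = 0, 1, 2, 3, 11, 12, 13, 14; that makes 8.

8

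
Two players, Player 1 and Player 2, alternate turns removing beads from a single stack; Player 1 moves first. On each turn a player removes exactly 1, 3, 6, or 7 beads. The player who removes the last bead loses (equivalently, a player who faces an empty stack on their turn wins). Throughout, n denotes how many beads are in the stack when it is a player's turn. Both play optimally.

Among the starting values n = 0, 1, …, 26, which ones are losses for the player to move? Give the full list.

1, 3, 5, 13, 15, 17, 25

Use the standard recursion: the mover wins at a terminal position; elsewhere, the mover wins exactly when some move hands the opponent an L position.
n=0: no move; the opponent has just taken the last bead and therefore loses → W
n=1: L (sole option 0(W) is W)
n=2: W (go to 1, an L position)
n=3: L (options 2(W), 0(W) are all W)
n=4: W (go to 3, an L position)
n=5: L (options 4(W), 2(W) are all W)
n=6: W (go to 5, an L position)
n=7: W (go to 1, an L position)
n=8: W (go to 5, an L position)
n=9: W (go to 3, an L position)
n=10: W (go to 3, an L position)
n=11: W (go to 5, an L position)
n=12: W (go to 5, an L position)
n=13: L (options 12(W), 10(W), 7(W), 6(W) are all W)
n=14: W (go to 13, an L position)
n=15: L (options 14(W), 12(W), 9(W), 8(W) are all W)
n=16: W (go to 15, an L position)
n=17: L (options 16(W), 14(W), 11(W), 10(W) are all W)
n=18: W (go to 17, an L position)
n=19: W (go to 13, an L position)
n=20: W (go to 17, an L position)
n=21: W (go to 15, an L position)
n=22: W (go to 15, an L position)
n=23: W (go to 17, an L position)
n=24: W (go to 17, an L position)
n=25: L (options 24(W), 22(W), 19(W), 18(W) are all W)
n=26: W (go to 25, an L position)
Reading off the rows marked L gives the requested list; there are 7 such values of n.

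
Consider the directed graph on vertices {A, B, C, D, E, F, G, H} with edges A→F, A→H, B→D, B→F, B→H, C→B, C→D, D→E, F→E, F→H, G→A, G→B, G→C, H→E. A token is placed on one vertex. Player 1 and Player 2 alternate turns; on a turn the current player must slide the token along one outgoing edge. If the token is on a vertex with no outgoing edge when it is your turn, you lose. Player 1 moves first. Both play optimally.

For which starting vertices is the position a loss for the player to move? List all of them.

Use the standard recursion: the mover loses at a terminal position; elsewhere, the mover wins exactly when some move hands the opponent an L position.
Every edge goes from a vertex to one that appears earlier in the order E, H, F, D, A, B, C, G, so processing vertices in that order labels each vertex after all of its successors.
E: no outgoing edge → L
H: W (go to E, an L position)
F: W (go to E, an L position)
D: W (go to E, an L position)
A: L (options F(W), H(W) are all W)
B: L (options D(W), F(W), H(W) are all W)
C: W (go to B, an L position)
G: W (go to B, an L position)
The losing starting vertices are exactly the entries labelled L in this table (3 of them).

A, B, E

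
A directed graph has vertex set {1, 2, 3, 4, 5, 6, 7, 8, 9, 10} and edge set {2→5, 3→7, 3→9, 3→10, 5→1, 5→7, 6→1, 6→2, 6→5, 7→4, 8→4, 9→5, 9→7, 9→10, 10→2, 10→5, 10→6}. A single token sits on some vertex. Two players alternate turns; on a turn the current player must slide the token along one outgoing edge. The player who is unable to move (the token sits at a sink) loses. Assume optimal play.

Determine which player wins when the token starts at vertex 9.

Compute win/loss labels from the base case upward. A position with no move is L. Any other position is W if it can reach an L in one move, else L.
Every edge goes from a vertex to one that appears earlier in the order 4, 1, 7, 5, 2, 8, 6, 10, 9, 3, so processing vertices in that order labels each vertex after all of its successors.
4: no outgoing edge → L
1: no outgoing edge → L
7: →4(L), so W
5: →1(L), so W
2: →5(W) only, which is W, so L
8: →4(L), so W
6: →2(L), so W
10: →2(L), so W
9: →10(W), 5(W), 7(W) — all W, so L
3: →9(L), so W
The starting position 9 is L: whatever the player to move does, the opponent receives a W position.

The second player wins.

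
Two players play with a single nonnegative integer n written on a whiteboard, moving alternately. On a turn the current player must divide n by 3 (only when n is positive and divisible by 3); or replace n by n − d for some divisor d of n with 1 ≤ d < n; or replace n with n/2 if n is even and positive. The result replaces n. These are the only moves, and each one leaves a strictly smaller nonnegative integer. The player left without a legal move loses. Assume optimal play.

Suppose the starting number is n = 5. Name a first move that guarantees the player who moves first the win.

Positions with no move are L. A position that does have a move is losing for the player to move precisely when every available move leads to a winning position for the opponent. Fill in the labels:
n=0: no move → L
n=1: no move → L
n=2: can move to 1, which is L ⇒ W
n=3: can move to 1, which is L ⇒ W
n=4: moves to 2(W), 3(W); every one is W ⇒ L
n=5: can move to 4, which is L ⇒ W
From 5, the L positions reachable in one move are: 4.

Move to 4.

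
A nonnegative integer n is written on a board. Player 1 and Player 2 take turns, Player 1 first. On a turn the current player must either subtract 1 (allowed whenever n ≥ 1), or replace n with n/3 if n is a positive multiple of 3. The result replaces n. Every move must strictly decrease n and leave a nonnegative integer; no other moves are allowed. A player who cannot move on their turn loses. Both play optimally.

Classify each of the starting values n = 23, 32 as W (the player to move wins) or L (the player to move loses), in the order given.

Compute win/loss labels from the base case upward. A position with no move is L. Any other position is W if it can reach an L in one move, else L.
n=0: no move → L
n=1: can move to 0, which is L ⇒ W
n=2: the only move is to 1(W), a W ⇒ L
n=3: can move to 2, which is L ⇒ W
n=4: the only move is to 3(W), a W ⇒ L
n=5: can move to 4, which is L ⇒ W
n=6: can move to 2, which is L ⇒ W
n=7: the only move is to 6(W), a W ⇒ L
n=8: can move to 7, which is L ⇒ W
n=9: moves to 3(W), 8(W); every one is W ⇒ L
n=10: can move to 9, which is L ⇒ W
n=11: the only move is to 10(W), a W ⇒ L
n=12: can move to 4, which is L ⇒ W
n=13: the only move is to 12(W), a W ⇒ L
n=14: can move to 13, which is L ⇒ W
n=15: moves to 5(W), 14(W); every one is W ⇒ L
n=16: can move to 15, which is L ⇒ W
n=17: the only move is to 16(W), a W ⇒ L
n=18: can move to 17, which is L ⇒ W
n=19: the only move is to 18(W), a W ⇒ L
n=20: can move to 19, which is L ⇒ W
n=21: can move to 7, which is L ⇒ W
n=22: the only move is to 21(W), a W ⇒ L
n=23: can move to 22, which is L ⇒ W
n=24: moves to 8(W), 23(W); every one is W ⇒ L
n=25: can move to 24, which is L ⇒ W
n=26: the only move is to 25(W), a W ⇒ L
n=27: can move to 9, which is L ⇒ W
n=28: the only move is to 27(W), a W ⇒ L
n=29: can move to 28, which is L ⇒ W
n=30: moves to 10(W), 29(W); every one is W ⇒ L
n=31: can move to 30, which is L ⇒ W
n=32: the only move is to 31(W), a W ⇒ L

23: W, 32: L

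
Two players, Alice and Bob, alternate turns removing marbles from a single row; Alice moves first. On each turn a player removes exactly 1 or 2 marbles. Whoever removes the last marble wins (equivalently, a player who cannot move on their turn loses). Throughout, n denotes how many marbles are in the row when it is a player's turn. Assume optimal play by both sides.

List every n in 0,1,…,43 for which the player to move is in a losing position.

Compute win/loss labels from the base case upward. A position with no move is L. Any other position is W if it can reach an L in one move, else L.
n=0: no move → L
n=1: can move to 0, which is L ⇒ W
n=2: can move to 0, which is L ⇒ W
n=3: moves to 2(W), 1(W); every one is W ⇒ L
n=4: can move to 3, which is L ⇒ W
n=5: can move to 3, which is L ⇒ W
n=6: moves to 5(W), 4(W); every one is W ⇒ L
n=7: can move to 6, which is L ⇒ W
n=8: can move to 6, which is L ⇒ W
n=9: moves to 8(W), 7(W); every one is W ⇒ L
n=10: can move to 9, which is L ⇒ W
n=11: can move to 9, which is L ⇒ W
n=12: moves to 11(W), 10(W); every one is W ⇒ L
n=13: can move to 12, which is L ⇒ W
n=14: can move to 12, which is L ⇒ W
n=15: moves to 14(W), 13(W); every one is W ⇒ L
n=16: can move to 15, which is L ⇒ W
n=17: can move to 15, which is L ⇒ W
n=18: moves to 17(W), 16(W); every one is W ⇒ L
n=19: can move to 18, which is L ⇒ W
n=20: can move to 18, which is L ⇒ W
n=21: moves to 20(W), 19(W); every one is W ⇒ L
n=22: can move to 21, which is L ⇒ W
n=23: can move to 21, which is L ⇒ W
n=24: moves to 23(W), 22(W); every one is W ⇒ L
n=25: can move to 24, which is L ⇒ W
n=26: can move to 24, which is L ⇒ W
n=27: moves to 26(W), 25(W); every one is W ⇒ L
n=28: can move to 27, which is L ⇒ W
n=29: can move to 27, which is L ⇒ W
n=30: moves to 29(W), 28(W); every one is W ⇒ L
n=31: can move to 30, which is L ⇒ W
n=32: can move to 30, which is L ⇒ W
n=33: moves to 32(W), 31(W); every one is W ⇒ L
n=34: can move to 33, which is L ⇒ W
n=35: can move to 33, which is L ⇒ W
n=36: moves to 35(W), 34(W); every one is W ⇒ L
n=37: can move to 36, which is L ⇒ W
n=38: can move to 36, which is L ⇒ W
n=39: moves to 38(W), 37(W); every one is W ⇒ L
n=40: can move to 39, which is L ⇒ W
n=41: can move to 39, which is L ⇒ W
n=42: moves to 41(W), 40(W); every one is W ⇒ L
n=43: can move to 42, which is L ⇒ W
The losing starting values of n are exactly the entries labelled L in this table (15 of them).

0, 3, 6, 9, 12, 15, 18, 21, 24, 27, 30, 33, 36, 39, 42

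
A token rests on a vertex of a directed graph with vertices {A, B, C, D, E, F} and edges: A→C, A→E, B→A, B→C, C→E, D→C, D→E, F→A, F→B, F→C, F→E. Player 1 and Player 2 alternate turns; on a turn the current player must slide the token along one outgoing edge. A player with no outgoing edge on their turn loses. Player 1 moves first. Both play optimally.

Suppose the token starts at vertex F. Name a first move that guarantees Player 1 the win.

Move to B.

Label each position W (a win for the player to move) or L (a loss). A position with no legal move is L; any other position is W exactly when some move reaches an L, and L when every move reaches a W.
Every edge goes from a vertex to one that appears earlier in the order E, C, A, B, F, D, so processing vertices in that order labels each vertex after all of its successors.
E: no outgoing edge → L
C: reaches L-position E → W
A: reaches L-position E → W
B: only reaches A(W), C(W), all W → L
F: reaches L-position B → W
D: reaches L-position E → W
From F, the L positions reachable in one move are: B, E. Any move reaching one of these is winning.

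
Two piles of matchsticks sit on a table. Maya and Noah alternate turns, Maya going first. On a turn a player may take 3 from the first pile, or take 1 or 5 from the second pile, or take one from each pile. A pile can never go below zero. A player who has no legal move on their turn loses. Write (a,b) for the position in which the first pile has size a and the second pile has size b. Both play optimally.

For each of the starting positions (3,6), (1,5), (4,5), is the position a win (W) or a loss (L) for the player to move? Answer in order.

Compute win/loss labels from the base case upward. A position with no move is L. Any other position is W if it can reach an L in one move, else L.
No move ever increases a pile, so every position that can arise here has a ≤ 4 and b ≤ 6; it is enough to label the cells with 0 ≤ a ≤ 4 and 0 ≤ b ≤ 6.
Every move lowers a or b (never raises either), so fill the grid row by row in increasing a, and left to right within a row: each cell's successors are then already labelled.
      b=0  b=1  b=2  b=3  b=4  b=5  b=6
a=0:    L    W    L    W    L    W    L
a=1:    L    W    L    W    L    W    L
a=2:    L    W    L    W    L    W    L
a=3:    W    W    W    W    W    W    W
a=4:    W    L    W    L    W    L    W
Cells with no legal move (terminal, hence L): (0,0), (1,0), (2,0).
The remaining L cells, each justified by listing all of its moves:
(0,2): →(0,1)(W) only, which is W, so L
(0,4): →(0,3)(W) only, which is W, so L
(0,6): →(0,5)(W), (0,1)(W) — all W, so L
(1,2): →(1,1)(W), (0,1)(W) — all W, so L
(1,4): →(1,3)(W), (0,3)(W) — all W, so L
(1,6): →(1,5)(W), (1,1)(W), (0,5)(W) — all W, so L
(2,2): →(2,1)(W), (1,1)(W) — all W, so L
(2,4): →(2,3)(W), (1,3)(W) — all W, so L
(2,6): →(2,5)(W), (2,1)(W), (1,5)(W) — all W, so L
(4,1): →(1,1)(W), (4,0)(W), (3,0)(W) — all W, so L
(4,3): →(1,3)(W), (4,2)(W), (3,2)(W) — all W, so L
(4,5): →(1,5)(W), (4,4)(W), (4,0)(W), (3,4)(W) — all W, so L
Every other cell has at least one move into one of the L cells above, so it is W.
(3,6): the move to (0,6) reaches an L cell, so W
(1,5): the move to (1,4) reaches an L cell, so W
(4,5): one of the L cells justified above, so L

(3,6): W, (1,5): W, (4,5): L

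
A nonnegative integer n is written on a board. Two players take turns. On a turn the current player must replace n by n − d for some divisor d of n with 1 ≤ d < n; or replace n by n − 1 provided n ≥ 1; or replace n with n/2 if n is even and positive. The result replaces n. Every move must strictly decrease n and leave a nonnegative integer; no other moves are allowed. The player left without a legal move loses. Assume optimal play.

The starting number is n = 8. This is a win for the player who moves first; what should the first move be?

Work bottom-up. With no move the player to move loses. Otherwise the position is W if at least one move leads to an L position for the opponent, and L if every move leads to a W.
n=0: no move → L
n=1: →0(L), so W
n=2: →1(W) only, which is W, so L
n=3: →2(L), so W
n=4: →2(L), so W
n=5: →4(W) only, which is W, so L
n=6: →5(L), so W
n=7: →6(W) only, which is W, so L
n=8: →7(L), so W
From 8, the L positions reachable in one move are: 7.

Move to 7.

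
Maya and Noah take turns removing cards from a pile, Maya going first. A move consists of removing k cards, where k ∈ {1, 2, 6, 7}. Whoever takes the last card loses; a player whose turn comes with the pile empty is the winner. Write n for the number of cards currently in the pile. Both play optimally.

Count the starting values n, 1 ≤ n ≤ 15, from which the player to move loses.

4

Use the standard recursion: the mover wins at a terminal position; elsewhere, the mover wins exactly when some move hands the opponent an L position.
n=0: no move; the opponent has just taken the last card and therefore loses → W
n=1: L (sole option 0(W) is W)
n=2: W (go to 1, an L position)
n=3: W (go to 1, an L position)
n=4: L (options 3(W), 2(W) are all W)
n=5: W (go to 4, an L position)
n=6: W (go to 4, an L position)
n=7: W (go to 1, an L position)
n=8: W (go to 1, an L position)
n=9: L (options 8(W), 7(W), 3(W), 2(W) are all W)
n=10: W (go to 9, an L position)
n=11: W (go to 9, an L position)
n=12: L (options 11(W), 10(W), 6(W), 5(W) are all W)
n=13: W (go to 12, an L position)
n=14: W (go to 12, an L position)
n=15: W (go to 9, an L position)
L entries with 1 ≤ n ≤ 15 (the range starts at n=1): n = 1, 4, 9, 12; that makes 4.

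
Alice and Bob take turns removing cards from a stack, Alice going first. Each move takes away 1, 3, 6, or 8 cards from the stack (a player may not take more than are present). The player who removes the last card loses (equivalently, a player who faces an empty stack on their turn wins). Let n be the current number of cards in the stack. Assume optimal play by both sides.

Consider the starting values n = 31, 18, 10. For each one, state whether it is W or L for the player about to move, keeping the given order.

31: W, 18: W, 10: L

Positions with no move are W. A position that does have a move is losing for the player to move precisely when every available move leads to a winning position for the opponent. Fill in the labels:
n=0: no move; the opponent has just taken the last card and therefore loses → W
n=1: only reaches 0(W), which is W → L
n=2: reaches L-position 1 → W
n=3: only reaches 2(W), 0(W), all W → L
n=4: reaches L-position 3 → W
n=5: only reaches 4(W), 2(W), all W → L
n=6: reaches L-position 5 → W
n=7: reaches L-position 1 → W
n=8: reaches L-position 5 → W
n=9: reaches L-position 3 → W
n=10: only reaches 9(W), 7(W), 4(W), 2(W), all W → L
n=11: reaches L-position 10 → W
n=12: only reaches 11(W), 9(W), 6(W), 4(W), all W → L
n=13: reaches L-position 12 → W
n=14: only reaches 13(W), 11(W), 8(W), 6(W), all W → L
n=15: reaches L-position 14 → W
n=16: reaches L-position 10 → W
n=17: reaches L-position 14 → W
n=18: reaches L-position 12 → W
n=19: only reaches 18(W), 16(W), 13(W), 11(W), all W → L
n=20: reaches L-position 19 → W
n=21: only reaches 20(W), 18(W), 15(W), 13(W), all W → L
n=22: reaches L-position 21 → W
n=23: only reaches 22(W), 20(W), 17(W), 15(W), all W → L
n=24: reaches L-position 23 → W
n=25: reaches L-position 19 → W
n=26: reaches L-position 23 → W
n=27: reaches L-position 21 → W
n=28: only reaches 27(W), 25(W), 22(W), 20(W), all W → L
n=29: reaches L-position 28 → W
n=30: only reaches 29(W), 27(W), 24(W), 22(W), all W → L
n=31: reaches L-position 30 → W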